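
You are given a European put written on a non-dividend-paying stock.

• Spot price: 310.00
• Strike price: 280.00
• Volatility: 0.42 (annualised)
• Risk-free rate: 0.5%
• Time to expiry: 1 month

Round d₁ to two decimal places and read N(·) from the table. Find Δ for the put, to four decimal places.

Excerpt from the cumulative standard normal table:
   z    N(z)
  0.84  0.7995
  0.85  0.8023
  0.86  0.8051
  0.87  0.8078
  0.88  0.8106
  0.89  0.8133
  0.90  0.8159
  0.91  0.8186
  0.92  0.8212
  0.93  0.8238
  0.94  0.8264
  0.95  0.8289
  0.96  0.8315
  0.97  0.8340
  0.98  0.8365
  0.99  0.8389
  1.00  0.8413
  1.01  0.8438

-0.1841

σ√T = 0.42·√0.08333 = 0.1212
d₁ = [ln(310/280) + (0.005 + ½·0.42²)·0.08333] / (σ√T) = (0.1018 + 0.0078) / 0.1212 = 0.9035 ⇒ 0.90
N(d₁) = N(0.90) = 0.8159
Δ_put = N(d₁) − 1 = 0.8159 − 1 = -0.1841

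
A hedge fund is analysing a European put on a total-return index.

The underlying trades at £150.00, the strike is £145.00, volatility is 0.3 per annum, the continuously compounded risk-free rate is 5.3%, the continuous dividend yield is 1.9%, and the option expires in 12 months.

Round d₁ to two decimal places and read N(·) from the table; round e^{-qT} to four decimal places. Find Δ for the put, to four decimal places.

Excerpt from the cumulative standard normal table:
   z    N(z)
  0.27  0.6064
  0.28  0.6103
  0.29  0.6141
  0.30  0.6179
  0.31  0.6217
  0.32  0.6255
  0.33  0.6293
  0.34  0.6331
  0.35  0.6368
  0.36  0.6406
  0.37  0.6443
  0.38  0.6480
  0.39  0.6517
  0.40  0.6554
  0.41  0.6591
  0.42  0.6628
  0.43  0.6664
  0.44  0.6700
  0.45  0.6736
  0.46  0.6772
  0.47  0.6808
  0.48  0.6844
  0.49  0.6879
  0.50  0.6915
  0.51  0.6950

T = 1;  σ√T = 0.3000
ln(S/K) + (r − q + σ²/2)T = ln(150/145) + (0.053 − 0.019 + 0.3²/2)·1 = 0.0339 + 0.0790 = 0.1129
d₁ = 0.1129 / 0.3000 = 0.3763 ≈ 0.38
N(d₁) = N(0.38) = 0.6480
Δ_put = exp(−qT)·(N(d₁) − 1) = 0.9812·(0.6480 − 1) = -0.3454

-0.3454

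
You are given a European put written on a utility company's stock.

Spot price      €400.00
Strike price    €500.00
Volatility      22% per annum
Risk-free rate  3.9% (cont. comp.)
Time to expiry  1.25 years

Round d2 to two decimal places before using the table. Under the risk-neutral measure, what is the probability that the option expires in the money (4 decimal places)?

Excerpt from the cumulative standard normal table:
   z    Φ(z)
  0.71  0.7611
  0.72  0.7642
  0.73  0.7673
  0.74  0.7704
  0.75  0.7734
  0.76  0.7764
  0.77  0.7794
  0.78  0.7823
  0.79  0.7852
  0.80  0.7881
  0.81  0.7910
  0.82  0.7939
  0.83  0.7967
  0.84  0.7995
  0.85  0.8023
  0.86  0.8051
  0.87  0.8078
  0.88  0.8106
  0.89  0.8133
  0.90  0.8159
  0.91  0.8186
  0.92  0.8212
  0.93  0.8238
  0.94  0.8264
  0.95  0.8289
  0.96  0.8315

0.7967

σ√T = 0.22·√1.25 = 0.2460
d₁ = [ln(400/500) + (0.039 + 0.22²/2)·1.25] / 0.2460 = [-0.2231 + 0.0790] / 0.2460 = -0.5860 → -0.59
d₂ = d₁ − σ√T = -0.5860 − 0.2460 = -0.8320 → -0.83
Risk-neutral Pr[S_T < K] = N(−d₂) = N(0.83) = 0.7967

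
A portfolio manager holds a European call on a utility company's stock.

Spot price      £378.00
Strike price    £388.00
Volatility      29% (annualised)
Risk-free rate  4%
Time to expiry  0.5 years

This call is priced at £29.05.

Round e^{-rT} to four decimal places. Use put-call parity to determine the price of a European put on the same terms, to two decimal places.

e^(−rT) = e^(−0.04·0.5) = 0.9802
Put-call parity: C − P = S − K·e^(−rT) = 378 − 388·0.9802 = 378 − 380.3176 = -2.3176
P = C − (C − P) = 29.05 − (-2.3176) = 31.3676

£31.37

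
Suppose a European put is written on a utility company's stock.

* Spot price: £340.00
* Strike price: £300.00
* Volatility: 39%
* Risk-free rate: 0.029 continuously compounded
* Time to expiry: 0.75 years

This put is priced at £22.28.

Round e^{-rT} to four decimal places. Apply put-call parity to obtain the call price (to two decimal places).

£68.73

e^(−rT) = e^(−0.029·0.75) = 0.9785
Put-call parity: C − P = S − K·e^(−rT) = 340 − 300·0.9785 = 340 − 293.5500 = 46.4500
C = P + (C − P) = 22.28 + (46.4500) = 68.7300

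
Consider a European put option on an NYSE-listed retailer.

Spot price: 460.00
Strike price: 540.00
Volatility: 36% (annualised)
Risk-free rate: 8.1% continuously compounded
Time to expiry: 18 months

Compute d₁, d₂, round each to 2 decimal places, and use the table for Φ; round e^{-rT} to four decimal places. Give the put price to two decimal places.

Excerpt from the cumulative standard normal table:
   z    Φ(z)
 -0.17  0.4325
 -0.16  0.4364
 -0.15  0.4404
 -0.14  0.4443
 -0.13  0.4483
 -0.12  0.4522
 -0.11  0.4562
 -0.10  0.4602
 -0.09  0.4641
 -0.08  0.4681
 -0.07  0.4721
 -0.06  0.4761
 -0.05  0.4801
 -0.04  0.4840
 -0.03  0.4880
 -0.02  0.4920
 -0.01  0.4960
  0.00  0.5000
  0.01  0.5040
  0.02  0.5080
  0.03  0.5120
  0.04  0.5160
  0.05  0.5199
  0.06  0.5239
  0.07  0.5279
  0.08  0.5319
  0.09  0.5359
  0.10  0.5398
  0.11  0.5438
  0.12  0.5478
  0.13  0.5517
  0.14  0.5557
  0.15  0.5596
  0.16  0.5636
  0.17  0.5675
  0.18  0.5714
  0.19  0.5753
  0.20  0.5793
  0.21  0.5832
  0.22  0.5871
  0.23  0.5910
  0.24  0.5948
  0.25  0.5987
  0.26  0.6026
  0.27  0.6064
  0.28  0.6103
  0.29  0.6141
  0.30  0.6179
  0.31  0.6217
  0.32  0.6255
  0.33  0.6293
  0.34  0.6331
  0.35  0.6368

91.09

T = 1.5;  σ√T = 0.4409
d₁ = [ln(460/540) + (0.081 + 0.36²/2)·1.5] / 0.4409 = [-0.1603 + 0.2187] / 0.4409 = 0.1324 ⇒ 0.13
d₂ = d₁ − σ√T = 0.1324 − 0.4409 = -0.3086 ⇒ -0.31
exp(−rT) = exp(−0.081·1.5) = 0.8856
P = 540·0.8856·N(0.31) − 460·N(-0.13) = 540·0.8856·0.6217 − 460·0.4483 = 297.3119 − 206.2180 = 91.0939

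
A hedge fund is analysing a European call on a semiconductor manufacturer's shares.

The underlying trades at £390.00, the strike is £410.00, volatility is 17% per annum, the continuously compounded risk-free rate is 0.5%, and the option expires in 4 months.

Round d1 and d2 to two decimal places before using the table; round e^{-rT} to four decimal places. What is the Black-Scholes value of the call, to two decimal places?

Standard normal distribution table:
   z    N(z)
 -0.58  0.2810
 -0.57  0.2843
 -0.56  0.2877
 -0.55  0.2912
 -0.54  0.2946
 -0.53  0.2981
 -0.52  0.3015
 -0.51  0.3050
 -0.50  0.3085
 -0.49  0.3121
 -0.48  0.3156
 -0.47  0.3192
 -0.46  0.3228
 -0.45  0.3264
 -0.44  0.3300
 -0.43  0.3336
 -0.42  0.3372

£8.12

T = 0.3333;  σ√T = 0.0981
d₁ = [ln(390/410) + (0.005 + 0.17²/2)·0.3333] / 0.0981 = [-0.0500 + 0.0065] / 0.0981 = -0.4435 → -0.44
d₂ = d₁ − σ√T = -0.4435 − 0.0981 = -0.5416 → -0.54
e^(−rT) = e^(−0.005·0.3333) = 0.9983
C = 390·N(-0.44) − 410·0.9983·N(-0.54) = 390·0.3300 − 410·0.9983·0.2946 = 128.7000 − 120.5807 = 8.1193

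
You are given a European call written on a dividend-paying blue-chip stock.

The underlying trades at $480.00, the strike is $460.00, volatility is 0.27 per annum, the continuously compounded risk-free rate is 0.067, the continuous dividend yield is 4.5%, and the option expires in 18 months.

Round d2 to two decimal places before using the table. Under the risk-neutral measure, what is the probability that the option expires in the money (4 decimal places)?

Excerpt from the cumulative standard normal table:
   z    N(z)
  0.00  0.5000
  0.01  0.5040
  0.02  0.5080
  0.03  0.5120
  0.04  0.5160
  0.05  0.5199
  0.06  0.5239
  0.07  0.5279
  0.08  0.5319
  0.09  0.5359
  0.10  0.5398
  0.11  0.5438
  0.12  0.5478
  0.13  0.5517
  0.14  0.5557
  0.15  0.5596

σ√T = 0.27·√1.5 = 0.3307
d₁ = [ln(480/460) + (0.067 − 0.045 + ½·0.27²)·1.5] / (σ√T) = (0.0426 + 0.0877) / 0.3307 = 0.3938 → 0.39
d₂ = 0.3938 − 0.3307 = 0.0632 → 0.06
Pr(exercise) under Q = N(d₂) = 0.5239

0.5239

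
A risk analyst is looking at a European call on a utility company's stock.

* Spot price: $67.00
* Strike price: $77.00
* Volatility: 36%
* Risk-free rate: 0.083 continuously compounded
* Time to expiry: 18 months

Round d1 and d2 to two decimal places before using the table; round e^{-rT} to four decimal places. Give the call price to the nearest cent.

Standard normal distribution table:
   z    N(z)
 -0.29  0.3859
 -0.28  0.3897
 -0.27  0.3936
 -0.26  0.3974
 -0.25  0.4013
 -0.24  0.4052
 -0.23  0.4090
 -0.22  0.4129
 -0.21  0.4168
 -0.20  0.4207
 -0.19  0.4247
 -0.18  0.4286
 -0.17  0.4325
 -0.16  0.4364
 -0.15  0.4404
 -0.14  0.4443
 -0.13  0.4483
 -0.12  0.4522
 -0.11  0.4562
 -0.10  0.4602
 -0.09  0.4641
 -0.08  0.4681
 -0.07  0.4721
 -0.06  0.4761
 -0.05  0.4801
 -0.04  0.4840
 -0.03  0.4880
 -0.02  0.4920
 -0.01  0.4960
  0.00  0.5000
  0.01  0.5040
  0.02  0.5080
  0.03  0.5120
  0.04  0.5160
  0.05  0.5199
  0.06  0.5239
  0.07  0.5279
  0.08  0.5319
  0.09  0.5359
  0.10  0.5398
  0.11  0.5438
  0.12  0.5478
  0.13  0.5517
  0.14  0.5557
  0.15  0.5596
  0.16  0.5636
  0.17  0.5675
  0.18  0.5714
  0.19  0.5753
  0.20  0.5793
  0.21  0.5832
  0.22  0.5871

T = 1.5;  σ√T = 0.4409
d₁ = [ln(67/77) + (0.083 + 0.36²/2)·1.5] / 0.4409 = [-0.1391 + 0.2217] / 0.4409 = 0.1873 ⇒ 0.19
d₂ = d₁ − σ√T = 0.1873 − 0.4409 = -0.2536 ⇒ -0.25
e^(−rT) = e^(−0.083·1.5) = 0.8829
C = 67·N(0.19) − 77·0.8829·N(-0.25) = 67·0.5753 − 77·0.8829·0.4013 = 38.5451 − 27.2817 = 11.2634

$11.26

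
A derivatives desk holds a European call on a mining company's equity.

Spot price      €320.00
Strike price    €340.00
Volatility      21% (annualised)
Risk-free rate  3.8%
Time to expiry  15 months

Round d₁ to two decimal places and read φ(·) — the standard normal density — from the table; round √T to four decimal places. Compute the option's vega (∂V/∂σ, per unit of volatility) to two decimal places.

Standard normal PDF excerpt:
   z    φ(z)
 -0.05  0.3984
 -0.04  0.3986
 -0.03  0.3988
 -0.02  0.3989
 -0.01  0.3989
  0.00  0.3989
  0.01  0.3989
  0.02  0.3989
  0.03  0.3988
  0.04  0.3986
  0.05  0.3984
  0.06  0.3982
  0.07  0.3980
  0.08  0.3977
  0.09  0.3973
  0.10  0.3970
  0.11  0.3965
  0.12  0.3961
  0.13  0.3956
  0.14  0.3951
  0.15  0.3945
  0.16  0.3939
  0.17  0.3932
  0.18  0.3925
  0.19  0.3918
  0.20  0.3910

142.46

σ√T = 0.21·√1.25 = 0.2348
d₁ = [ln(320/340) + (0.038 + ½·0.21²)·1.25] / (σ√T) = (-0.0606 + 0.0751) / 0.2348 = 0.0615 → 0.06
√T = √1.25 = 1.1180
φ(d₁) = φ(0.06) = 0.3982
vega = S·φ(d₁)·√T = 320·0.3982·1.1180 = 142.4600
(The put has the same vega.)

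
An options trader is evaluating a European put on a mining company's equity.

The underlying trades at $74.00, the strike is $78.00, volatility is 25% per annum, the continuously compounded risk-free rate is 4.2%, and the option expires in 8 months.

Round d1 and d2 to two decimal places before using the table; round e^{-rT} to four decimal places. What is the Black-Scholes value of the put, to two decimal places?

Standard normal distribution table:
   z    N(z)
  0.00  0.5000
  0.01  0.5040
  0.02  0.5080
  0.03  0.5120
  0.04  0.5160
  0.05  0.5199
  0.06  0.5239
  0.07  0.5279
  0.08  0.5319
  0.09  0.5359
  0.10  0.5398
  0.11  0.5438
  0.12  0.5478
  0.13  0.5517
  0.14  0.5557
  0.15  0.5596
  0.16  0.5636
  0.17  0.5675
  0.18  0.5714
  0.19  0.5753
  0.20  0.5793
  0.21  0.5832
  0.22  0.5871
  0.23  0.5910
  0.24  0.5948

T = 0.6667;  σ√T = 0.2041
ln(S/K) + (r + σ²/2)T = ln(74/78) + (0.042 + 0.25²/2)·0.6667 = -0.0526 + 0.0488 = -0.0038
d₁ = -0.0038 / 0.2041 = -0.0187 which rounds to -0.02
d₂ = d₁ − σ√T = -0.0187 − 0.2041 = -0.2228 which rounds to -0.22
e^(−rT) = e^(−0.042·0.6667) = 0.9724
P = 78·0.9724·N(0.22) − 74·N(0.02) = 78·0.9724·0.5871 − 74·0.5080 = 44.5299 − 37.5920 = 6.9379

$6.94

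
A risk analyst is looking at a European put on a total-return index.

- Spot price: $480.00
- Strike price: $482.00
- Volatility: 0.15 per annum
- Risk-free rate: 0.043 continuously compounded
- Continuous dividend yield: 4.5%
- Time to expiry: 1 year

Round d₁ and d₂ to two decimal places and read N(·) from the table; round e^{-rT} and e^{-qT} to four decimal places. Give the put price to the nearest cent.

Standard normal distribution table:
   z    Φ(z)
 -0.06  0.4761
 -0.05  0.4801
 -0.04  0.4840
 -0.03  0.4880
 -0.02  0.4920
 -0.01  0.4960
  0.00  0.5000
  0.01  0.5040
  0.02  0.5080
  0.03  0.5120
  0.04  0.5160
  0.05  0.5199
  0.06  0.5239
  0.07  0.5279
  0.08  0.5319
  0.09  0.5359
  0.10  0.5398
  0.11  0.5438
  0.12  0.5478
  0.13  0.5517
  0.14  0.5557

σ√T = 0.15 × 1.0000 = 0.1500
d₁ = [ln(480/482) + (0.043 − 0.045 + 0.15²/2)·1] / 0.1500 = [-0.0042 + 0.0092] / 0.1500 = 0.0339 → 0.03
d₂ = d₁ − σ√T = 0.0339 − 0.1500 = -0.1161 → -0.12
e^(−qT) = e^(−0.045·1) = 0.9560;  e^(−rT) = e^(−0.043·1) = 0.9579
N(−d₂) = N(0.12) = 0.5478;  N(−d₁) = N(-0.03) = 0.4880
P = 482·0.9579·0.5478 − 480·0.9560·0.4880 = 252.9235 − 223.9334 = 28.9901

$28.99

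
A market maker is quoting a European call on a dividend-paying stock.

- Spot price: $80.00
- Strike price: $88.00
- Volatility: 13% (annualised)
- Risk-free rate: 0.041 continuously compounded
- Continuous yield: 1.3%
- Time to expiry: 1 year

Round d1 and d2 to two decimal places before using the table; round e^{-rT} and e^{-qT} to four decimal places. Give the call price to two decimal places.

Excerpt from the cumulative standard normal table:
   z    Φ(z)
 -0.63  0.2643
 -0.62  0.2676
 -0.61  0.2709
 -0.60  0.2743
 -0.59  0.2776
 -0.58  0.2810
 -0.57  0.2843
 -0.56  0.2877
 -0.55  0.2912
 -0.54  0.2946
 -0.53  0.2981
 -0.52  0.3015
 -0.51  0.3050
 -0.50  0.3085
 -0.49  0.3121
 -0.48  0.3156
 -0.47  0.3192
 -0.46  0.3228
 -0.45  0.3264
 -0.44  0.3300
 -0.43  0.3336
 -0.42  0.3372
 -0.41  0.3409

$2.04

σ√T = 0.13·√1 = 0.1300
d₁ = [ln(80/88) + (0.041 − 0.013 + 0.13²/2)·1] / 0.1300 = [-0.0953 + 0.0365] / 0.1300 = -0.4528 → -0.45
d₂ = d₁ − σ√T = -0.4528 − 0.1300 = -0.5828 → -0.58
exp(−qT) = exp(−0.013·1) = 0.9871;  exp(−rT) = exp(−0.041·1) = 0.9598
N(d₁) = N(-0.45) = 0.3264;  N(d₂) = N(-0.58) = 0.2810
C = 80·0.9871·0.3264 − 88·0.9598·0.2810 = 25.7752 − 23.7339 = 2.0412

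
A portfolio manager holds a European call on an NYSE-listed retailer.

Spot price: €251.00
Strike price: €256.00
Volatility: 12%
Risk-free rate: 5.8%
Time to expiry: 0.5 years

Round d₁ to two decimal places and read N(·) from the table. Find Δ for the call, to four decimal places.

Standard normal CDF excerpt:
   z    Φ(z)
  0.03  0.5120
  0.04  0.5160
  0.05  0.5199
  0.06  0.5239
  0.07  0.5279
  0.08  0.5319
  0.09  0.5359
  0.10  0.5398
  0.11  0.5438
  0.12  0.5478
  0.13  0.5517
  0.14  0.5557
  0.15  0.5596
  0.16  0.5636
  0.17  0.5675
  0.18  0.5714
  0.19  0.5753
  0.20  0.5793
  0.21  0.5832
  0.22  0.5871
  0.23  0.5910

0.5596

σ√T = 0.12·√0.5 = 0.0849
d₁ = [ln(251/256) + (0.058 + 0.12²/2)·0.5] / 0.0849 = [-0.0197 + 0.0326] / 0.0849 = 0.1517 which rounds to 0.15
N(d₁) = N(0.15) = 0.5596
Δ_call = N(d₁) = 0.5596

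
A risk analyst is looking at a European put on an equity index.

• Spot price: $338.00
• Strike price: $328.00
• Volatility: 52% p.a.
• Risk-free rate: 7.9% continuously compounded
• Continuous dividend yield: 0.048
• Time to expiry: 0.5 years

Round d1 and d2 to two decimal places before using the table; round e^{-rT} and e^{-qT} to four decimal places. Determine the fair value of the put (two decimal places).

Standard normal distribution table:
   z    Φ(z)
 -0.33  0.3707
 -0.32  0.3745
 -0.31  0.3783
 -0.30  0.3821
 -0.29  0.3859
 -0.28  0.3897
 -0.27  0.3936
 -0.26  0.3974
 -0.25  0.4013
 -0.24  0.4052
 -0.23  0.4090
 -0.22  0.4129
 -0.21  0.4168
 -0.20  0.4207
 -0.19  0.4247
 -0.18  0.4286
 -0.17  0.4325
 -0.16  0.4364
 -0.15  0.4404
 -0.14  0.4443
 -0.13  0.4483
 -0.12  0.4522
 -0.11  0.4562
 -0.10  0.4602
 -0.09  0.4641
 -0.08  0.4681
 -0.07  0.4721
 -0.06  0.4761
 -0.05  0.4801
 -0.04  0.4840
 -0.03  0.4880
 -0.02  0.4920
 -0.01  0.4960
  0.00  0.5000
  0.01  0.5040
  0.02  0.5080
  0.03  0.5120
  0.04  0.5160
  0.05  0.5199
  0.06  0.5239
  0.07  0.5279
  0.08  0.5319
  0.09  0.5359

$40.35

T = 0.5;  σ√T = 0.3677
d₁ = [ln(338/328) + (0.079 − 0.048 + 0.52²/2)·0.5] / 0.3677 = [0.0300 + 0.0831] / 0.3677 = 0.3077 ⇒ 0.31
d₂ = d₁ − σ√T = 0.3077 − 0.3677 = -0.0600 ⇒ -0.06
e^(−qT) = e^(−0.048·0.5) = 0.9763;  e^(−rT) = e^(−0.079·0.5) = 0.9613
P = 328·0.9613·N(0.06) − 338·0.9763·N(-0.31) = 328·0.9613·0.5239 − 338·0.9763·0.3783 = 165.1890 − 124.8350 = 40.3540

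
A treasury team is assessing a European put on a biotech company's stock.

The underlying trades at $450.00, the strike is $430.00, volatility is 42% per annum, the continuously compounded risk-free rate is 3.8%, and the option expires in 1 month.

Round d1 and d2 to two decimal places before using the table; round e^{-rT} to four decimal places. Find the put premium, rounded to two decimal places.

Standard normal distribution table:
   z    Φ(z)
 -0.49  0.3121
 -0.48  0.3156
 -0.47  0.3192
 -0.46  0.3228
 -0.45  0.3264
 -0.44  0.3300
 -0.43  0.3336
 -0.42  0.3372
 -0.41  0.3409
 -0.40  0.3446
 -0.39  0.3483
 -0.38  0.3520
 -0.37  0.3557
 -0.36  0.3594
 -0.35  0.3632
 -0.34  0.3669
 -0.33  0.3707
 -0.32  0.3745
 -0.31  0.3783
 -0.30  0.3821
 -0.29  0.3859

σ√T = 0.42·√0.08333 = 0.1212
d₁ = [ln(450/430) + (0.038 + ½·0.42²)·0.08333] / (σ√T) = (0.0455 + 0.0105) / 0.1212 = 0.4617 ⇒ 0.46
d₂ = 0.4617 − 0.1212 = 0.3405 ⇒ 0.34
e^(−rT) = e^(−0.038·0.08333) = 0.9968
N(−d₂) = N(-0.34) = 0.3669;  N(−d₁) = N(-0.46) = 0.3228
P = 430·0.9968·0.3669 − 450·0.3228 = 157.2621 − 145.2600 = 12.0021

$12.00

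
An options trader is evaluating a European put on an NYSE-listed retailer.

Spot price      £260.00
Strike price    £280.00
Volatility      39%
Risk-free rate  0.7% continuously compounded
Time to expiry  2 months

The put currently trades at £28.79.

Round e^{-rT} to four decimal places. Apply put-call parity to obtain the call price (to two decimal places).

exp(−rT) = exp(−0.007·0.1667) = 0.9988
Put-call parity: C − P = S − K·e^(−rT) = 260 − 280·0.9988 = 260 − 279.6640 = -19.6640
C = P + (C − P) = 28.79 + (-19.6640) = 9.1260

£9.13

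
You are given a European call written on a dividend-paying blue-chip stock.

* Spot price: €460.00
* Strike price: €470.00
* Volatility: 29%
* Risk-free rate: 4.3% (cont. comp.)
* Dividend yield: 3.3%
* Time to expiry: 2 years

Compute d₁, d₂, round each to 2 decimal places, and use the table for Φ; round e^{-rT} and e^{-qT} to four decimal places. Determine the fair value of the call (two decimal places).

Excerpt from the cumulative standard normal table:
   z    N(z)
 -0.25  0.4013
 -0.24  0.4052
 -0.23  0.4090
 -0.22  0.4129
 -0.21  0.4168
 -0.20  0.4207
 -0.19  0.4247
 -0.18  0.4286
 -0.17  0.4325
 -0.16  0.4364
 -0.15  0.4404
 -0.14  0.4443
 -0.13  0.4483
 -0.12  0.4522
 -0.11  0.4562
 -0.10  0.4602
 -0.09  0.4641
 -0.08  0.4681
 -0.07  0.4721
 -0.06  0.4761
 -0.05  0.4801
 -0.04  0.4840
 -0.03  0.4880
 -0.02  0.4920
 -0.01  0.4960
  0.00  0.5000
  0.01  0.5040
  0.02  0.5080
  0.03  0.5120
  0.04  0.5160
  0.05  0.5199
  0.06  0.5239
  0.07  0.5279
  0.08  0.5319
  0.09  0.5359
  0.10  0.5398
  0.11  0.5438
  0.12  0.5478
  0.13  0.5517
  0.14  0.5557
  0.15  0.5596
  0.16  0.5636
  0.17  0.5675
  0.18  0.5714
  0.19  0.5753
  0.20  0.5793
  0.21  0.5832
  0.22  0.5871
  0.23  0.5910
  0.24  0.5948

€69.70

σ√T = 0.29 × 1.4142 = 0.4101
d₁ = [ln(460/470) + (0.043 − 0.033 + ½·0.29²)·2] / (σ√T) = (-0.0215 + 0.1041) / 0.4101 = 0.2014 which rounds to 0.20
d₂ = 0.2014 − 0.4101 = -0.2087 which rounds to -0.21
e^(−qT) = e^(−0.033·2) = 0.9361;  e^(−rT) = e^(−0.043·2) = 0.9176
C = 460·0.9361·N(0.20) − 470·0.9176·N(-0.21) = 460·0.9361·0.5793 − 470·0.9176·0.4168 = 249.4501 − 179.7542 = 69.6959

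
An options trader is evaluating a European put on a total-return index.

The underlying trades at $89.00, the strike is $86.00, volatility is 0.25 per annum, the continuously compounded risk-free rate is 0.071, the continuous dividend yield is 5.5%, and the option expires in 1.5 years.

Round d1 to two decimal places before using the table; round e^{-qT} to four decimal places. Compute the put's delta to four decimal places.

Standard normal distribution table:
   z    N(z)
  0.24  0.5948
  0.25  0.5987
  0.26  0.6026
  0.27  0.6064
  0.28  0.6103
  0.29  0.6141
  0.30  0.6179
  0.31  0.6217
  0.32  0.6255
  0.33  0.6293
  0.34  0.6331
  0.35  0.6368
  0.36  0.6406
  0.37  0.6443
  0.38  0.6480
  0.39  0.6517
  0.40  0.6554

-0.3378

σ√T = 0.25·√1.5 = 0.3062
d₁ = [ln(89/86) + (0.071 − 0.055 + ½·0.25²)·1.5] / (σ√T) = (0.0343 + 0.0709) / 0.3062 = 0.3435 ≈ 0.34
N(d₁) = N(0.34) = 0.6331
Δ_put = exp(−qT)·(N(d₁) − 1) = 0.9208·(0.6331 − 1) = -0.3378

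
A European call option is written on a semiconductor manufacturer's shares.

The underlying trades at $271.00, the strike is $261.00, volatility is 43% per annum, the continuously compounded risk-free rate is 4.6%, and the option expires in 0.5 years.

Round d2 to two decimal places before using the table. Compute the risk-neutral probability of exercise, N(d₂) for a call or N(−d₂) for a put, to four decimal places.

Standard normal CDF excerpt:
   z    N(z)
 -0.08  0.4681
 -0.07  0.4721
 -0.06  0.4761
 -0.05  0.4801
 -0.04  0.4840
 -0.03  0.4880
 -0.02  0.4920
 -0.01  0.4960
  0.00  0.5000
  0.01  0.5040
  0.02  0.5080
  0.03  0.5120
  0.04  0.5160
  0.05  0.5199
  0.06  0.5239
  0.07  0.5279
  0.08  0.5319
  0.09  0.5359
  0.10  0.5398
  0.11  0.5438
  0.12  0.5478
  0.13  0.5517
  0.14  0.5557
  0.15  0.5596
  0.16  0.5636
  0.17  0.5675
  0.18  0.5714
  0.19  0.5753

σ√T = 0.43·√0.5 = 0.3041
d₁ = [ln(271/261) + (0.046 + ½·0.43²)·0.5] / (σ√T) = (0.0376 + 0.0692) / 0.3041 = 0.3513 ≈ 0.35
d₂ = 0.3513 − 0.3041 = 0.0473 ≈ 0.05
Pr(exercise) under Q = N(d₂) = 0.5199

0.5199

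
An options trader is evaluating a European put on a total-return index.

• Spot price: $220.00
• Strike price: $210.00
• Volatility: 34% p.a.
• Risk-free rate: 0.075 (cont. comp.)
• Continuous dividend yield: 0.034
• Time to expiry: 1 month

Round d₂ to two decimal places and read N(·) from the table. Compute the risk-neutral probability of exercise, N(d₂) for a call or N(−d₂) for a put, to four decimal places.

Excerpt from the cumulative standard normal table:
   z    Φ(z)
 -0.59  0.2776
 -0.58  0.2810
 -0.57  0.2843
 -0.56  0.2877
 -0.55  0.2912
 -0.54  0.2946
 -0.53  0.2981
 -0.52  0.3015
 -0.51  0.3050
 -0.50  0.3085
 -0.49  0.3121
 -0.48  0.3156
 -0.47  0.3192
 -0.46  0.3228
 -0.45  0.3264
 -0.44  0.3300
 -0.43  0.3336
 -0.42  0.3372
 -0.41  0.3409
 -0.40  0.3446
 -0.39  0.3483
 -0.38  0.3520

0.3228

T = 0.08333;  σ√T = 0.0981
d₁ = [ln(220/210) + (0.075 − 0.034 + 0.34²/2)·0.08333] / 0.0981 = [0.0465 + 0.0082] / 0.0981 = 0.5579 → 0.56
d₂ = d₁ − σ√T = 0.5579 − 0.0981 = 0.4597 → 0.46
Risk-neutral Pr[S_T < K] = N(−d₂) = N(-0.46) = 0.3228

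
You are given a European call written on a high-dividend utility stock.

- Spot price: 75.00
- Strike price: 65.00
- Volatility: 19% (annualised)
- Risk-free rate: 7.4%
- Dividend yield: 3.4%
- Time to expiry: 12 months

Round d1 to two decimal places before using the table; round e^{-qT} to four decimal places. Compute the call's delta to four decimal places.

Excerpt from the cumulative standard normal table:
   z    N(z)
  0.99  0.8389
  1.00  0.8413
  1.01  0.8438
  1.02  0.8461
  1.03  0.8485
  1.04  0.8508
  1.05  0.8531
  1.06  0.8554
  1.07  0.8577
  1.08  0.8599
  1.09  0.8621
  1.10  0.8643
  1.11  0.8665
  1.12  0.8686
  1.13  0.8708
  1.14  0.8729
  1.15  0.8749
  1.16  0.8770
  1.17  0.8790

σ√T = 0.19·√1 = 0.1900
d₁ = [ln(75/65) + (0.074 − 0.034 + ½·0.19²)·1] / (σ√T) = (0.1431 + 0.0580) / 0.1900 = 1.0587 ≈ 1.06
N(d₁) = N(1.06) = 0.8554
Δ_call = e^(−qT)·N(d₁) = 0.9666·0.8554 = 0.8268

0.8268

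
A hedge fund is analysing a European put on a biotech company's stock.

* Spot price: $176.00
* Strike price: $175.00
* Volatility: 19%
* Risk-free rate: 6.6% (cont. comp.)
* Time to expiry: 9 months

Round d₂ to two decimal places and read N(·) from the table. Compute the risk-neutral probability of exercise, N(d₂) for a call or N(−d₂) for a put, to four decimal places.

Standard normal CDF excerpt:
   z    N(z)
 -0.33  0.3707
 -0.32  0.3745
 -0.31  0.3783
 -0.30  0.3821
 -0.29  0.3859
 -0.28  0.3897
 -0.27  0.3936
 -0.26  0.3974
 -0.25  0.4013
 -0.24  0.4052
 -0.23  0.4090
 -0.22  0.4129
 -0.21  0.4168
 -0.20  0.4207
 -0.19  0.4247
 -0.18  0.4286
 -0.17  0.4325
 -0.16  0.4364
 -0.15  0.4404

0.4013

σ√T = 0.19 × 0.8660 = 0.1645
ln(S/K) + (r + σ²/2)T = ln(176/175) + (0.066 + 0.19²/2)·0.75 = 0.0057 + 0.0630 = 0.0687
d₁ = 0.0687 / 0.1645 = 0.4177 ⇒ 0.42
d₂ = d₁ − σ√T = 0.4177 − 0.1645 = 0.2532 ⇒ 0.25
Risk-neutral Pr[S_T < K] = N(−d₂) = N(-0.25) = 0.4013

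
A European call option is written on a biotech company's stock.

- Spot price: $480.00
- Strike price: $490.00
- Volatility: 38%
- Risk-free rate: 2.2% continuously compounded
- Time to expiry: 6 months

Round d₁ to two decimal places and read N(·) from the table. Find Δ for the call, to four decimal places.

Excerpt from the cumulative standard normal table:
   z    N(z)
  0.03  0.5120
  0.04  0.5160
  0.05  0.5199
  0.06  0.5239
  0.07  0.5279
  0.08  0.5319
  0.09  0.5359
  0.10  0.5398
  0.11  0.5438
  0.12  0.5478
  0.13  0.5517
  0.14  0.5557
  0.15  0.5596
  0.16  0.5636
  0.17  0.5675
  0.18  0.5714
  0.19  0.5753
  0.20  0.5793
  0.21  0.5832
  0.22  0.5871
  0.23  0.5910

0.5398

T = 0.5;  σ√T = 0.2687
ln(S/K) + (r + σ²/2)T = ln(480/490) + (0.022 + 0.38²/2)·0.5 = -0.0206 + 0.0471 = 0.0265
d₁ = 0.0265 / 0.2687 = 0.0986 ⇒ 0.10
N(d₁) = N(0.10) = 0.5398
Δ_call = N(d₁) = 0.5398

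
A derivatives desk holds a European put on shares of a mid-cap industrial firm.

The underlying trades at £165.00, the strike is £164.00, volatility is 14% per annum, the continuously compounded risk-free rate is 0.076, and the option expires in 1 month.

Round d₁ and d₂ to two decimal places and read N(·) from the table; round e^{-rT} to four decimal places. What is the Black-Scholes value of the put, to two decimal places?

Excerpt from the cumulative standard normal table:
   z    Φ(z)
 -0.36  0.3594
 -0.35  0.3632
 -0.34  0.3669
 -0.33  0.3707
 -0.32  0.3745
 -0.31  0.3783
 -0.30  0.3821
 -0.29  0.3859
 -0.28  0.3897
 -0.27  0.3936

σ√T = 0.14·√0.08333 = 0.0404
ln(S/K) + (r + σ²/2)T = ln(165/164) + (0.076 + 0.14²/2)·0.08333 = 0.0061 + 0.0072 = 0.0132
d₁ = 0.0132 / 0.0404 = 0.3273 ≈ 0.33
d₂ = d₁ − σ√T = 0.3273 − 0.0404 = 0.2869 ≈ 0.29
exp(−rT) = exp(−0.076·0.08333) = 0.9937
N(−d₂) = N(-0.29) = 0.3859;  N(−d₁) = N(-0.33) = 0.3707
P = 164·0.9937·0.3859 − 165·0.3707 = 62.8889 − 61.1655 = 1.7234

£1.72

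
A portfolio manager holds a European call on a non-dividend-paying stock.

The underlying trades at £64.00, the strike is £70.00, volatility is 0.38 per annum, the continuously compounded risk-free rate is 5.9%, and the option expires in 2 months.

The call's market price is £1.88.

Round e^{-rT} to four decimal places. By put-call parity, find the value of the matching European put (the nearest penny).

£7.19

exp(−rT) = exp(−0.059·0.1667) = 0.9902
Put-call parity: C − P = S − K·e^(−rT) = 64 − 70·0.9902 = 64 − 69.3140 = -5.3140
P = C − (C − P) = 1.88 − (-5.3140) = 7.1940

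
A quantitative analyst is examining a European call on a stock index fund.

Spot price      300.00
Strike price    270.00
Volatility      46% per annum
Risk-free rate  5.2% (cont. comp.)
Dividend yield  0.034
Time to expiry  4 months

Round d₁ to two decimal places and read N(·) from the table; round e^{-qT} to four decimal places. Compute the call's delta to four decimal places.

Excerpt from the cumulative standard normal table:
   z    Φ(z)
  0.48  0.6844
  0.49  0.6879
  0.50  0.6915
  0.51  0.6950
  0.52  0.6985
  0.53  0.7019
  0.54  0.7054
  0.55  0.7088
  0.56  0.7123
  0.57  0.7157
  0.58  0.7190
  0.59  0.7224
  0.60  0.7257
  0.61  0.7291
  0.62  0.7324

0.7008

σ√T = 0.46·√0.3333 = 0.2656
d₁ = [ln(300/270) + (0.052 − 0.034 + ½·0.46²)·0.3333] / (σ√T) = (0.1054 + 0.0413) / 0.2656 = 0.5521 ≈ 0.55
N(d₁) = N(0.55) = 0.7088
Δ_call = exp(−qT)·N(d₁) = 0.9887·0.7088 = 0.7008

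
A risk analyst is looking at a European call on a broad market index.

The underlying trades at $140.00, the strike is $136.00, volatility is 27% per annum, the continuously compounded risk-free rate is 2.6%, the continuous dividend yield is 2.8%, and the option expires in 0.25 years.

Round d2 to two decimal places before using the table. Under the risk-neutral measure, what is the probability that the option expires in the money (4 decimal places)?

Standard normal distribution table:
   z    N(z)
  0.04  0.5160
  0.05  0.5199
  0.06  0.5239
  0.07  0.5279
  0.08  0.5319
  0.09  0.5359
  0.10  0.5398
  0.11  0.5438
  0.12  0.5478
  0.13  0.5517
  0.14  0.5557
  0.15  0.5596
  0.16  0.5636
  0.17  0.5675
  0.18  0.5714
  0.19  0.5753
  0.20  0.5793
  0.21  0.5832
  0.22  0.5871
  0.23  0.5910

T = 0.25;  σ√T = 0.1350
ln(S/K) + (r − q + σ²/2)T = ln(140/136) + (0.026 − 0.028 + 0.27²/2)·0.25 = 0.0290 + 0.0086 = 0.0376
d₁ = 0.0376 / 0.1350 = 0.2785 ⇒ 0.28
d₂ = d₁ − σ√T = 0.2785 − 0.1350 = 0.1435 ⇒ 0.14
Risk-neutral Pr[S_T > K] = N(d₂) = N(0.14) = 0.5557

0.5557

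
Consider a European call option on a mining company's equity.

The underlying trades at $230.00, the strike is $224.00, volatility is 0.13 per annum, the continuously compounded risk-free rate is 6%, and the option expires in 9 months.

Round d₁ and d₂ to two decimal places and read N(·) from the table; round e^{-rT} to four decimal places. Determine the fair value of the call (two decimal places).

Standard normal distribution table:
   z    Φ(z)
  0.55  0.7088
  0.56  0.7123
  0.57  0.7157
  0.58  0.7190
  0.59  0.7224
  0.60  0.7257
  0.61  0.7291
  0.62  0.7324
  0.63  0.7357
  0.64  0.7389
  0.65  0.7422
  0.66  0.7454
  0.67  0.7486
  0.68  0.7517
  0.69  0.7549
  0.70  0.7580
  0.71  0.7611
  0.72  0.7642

σ√T = 0.13 × 0.8660 = 0.1126
d₁ = [ln(230/224) + (0.06 + 0.13²/2)·0.75] / 0.1126 = [0.0264 + 0.0513] / 0.1126 = 0.6908 ⇒ 0.69
d₂ = d₁ − σ√T = 0.6908 − 0.1126 = 0.5782 ⇒ 0.58
e^(−rT) = e^(−0.06·0.75) = 0.9560
N(d₁) = N(0.69) = 0.7549;  N(d₂) = N(0.58) = 0.7190
C = 230·0.7549 − 224·0.9560·0.7190 = 173.6270 − 153.9695 = 19.6575

$19.66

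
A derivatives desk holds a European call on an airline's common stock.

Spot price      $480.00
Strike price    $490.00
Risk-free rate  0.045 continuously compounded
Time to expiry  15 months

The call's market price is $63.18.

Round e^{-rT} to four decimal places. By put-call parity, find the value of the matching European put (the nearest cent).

exp(−rT) = exp(−0.045·1.25) = 0.9453
Put-call parity: C − P = S − K·e^(−rT) = 480 − 490·0.9453 = 480 − 463.1970 = 16.8030
P = C − (C − P) = 63.18 − (16.8030) = 46.3770

$46.38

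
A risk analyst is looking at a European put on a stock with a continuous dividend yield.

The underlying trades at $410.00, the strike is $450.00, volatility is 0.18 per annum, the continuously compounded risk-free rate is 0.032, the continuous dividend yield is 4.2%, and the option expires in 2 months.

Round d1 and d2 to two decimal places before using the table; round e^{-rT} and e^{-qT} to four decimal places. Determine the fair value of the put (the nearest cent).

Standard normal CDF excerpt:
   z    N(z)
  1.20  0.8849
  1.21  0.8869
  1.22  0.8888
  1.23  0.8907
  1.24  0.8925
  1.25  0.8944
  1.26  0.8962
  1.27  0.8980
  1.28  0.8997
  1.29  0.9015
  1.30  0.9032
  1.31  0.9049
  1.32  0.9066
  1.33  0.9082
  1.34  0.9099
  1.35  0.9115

$42.39

σ√T = 0.18 × 0.4082 = 0.0735
d₁ = [ln(410/450) + (0.032 − 0.042 + 0.18²/2)·0.1667] / 0.0735 = [-0.0931 + 0.0010] / 0.0735 = -1.2527 ≈ -1.25
d₂ = d₁ − σ√T = -1.2527 − 0.0735 = -1.3262 ≈ -1.33
exp(−qT) = exp(−0.042·0.1667) = 0.9930;  exp(−rT) = exp(−0.032·0.1667) = 0.9947
N(−d₂) = N(1.33) = 0.9082;  N(−d₁) = N(1.25) = 0.8944
P = 450·0.9947·0.9082 − 410·0.9930·0.8944 = 406.5239 − 364.1371 = 42.3869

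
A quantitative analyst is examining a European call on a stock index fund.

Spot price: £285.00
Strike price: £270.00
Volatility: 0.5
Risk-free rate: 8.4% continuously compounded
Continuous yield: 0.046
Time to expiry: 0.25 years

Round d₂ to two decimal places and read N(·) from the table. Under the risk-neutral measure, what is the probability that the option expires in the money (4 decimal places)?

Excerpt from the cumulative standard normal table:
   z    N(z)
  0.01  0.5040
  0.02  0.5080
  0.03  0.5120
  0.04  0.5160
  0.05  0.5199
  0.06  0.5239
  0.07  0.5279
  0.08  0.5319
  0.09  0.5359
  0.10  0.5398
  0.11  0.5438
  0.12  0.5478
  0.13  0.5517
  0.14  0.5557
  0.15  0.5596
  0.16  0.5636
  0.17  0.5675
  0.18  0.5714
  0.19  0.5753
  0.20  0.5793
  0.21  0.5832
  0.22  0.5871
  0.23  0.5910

T = 0.25;  σ√T = 0.2500
d₁ = [ln(285/270) + (0.084 − 0.046 + 0.5²/2)·0.25] / 0.2500 = [0.0541 + 0.0408] / 0.2500 = 0.3793 ≈ 0.38
d₂ = d₁ − σ√T = 0.3793 − 0.2500 = 0.1293 ≈ 0.13
Risk-neutral Pr[S_T > K] = N(d₂) = N(0.13) = 0.5517

0.5517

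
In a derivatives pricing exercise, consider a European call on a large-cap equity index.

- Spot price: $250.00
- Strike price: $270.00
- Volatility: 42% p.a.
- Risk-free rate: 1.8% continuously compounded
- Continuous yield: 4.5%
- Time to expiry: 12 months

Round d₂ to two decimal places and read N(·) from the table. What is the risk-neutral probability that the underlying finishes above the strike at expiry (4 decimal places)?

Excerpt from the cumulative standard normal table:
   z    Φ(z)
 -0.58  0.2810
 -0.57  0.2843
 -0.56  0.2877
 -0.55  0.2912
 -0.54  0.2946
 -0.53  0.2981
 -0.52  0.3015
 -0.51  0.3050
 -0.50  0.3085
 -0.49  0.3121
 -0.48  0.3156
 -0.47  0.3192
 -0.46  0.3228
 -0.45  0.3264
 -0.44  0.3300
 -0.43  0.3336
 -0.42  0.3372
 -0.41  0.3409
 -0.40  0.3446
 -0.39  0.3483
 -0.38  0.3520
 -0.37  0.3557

0.3228

σ√T = 0.42·√1 = 0.4200
d₁ = [ln(250/270) + (0.018 − 0.045 + ½·0.42²)·1] / (σ√T) = (-0.0770 + 0.0612) / 0.4200 = -0.0375 ⇒ -0.04
d₂ = -0.0375 − 0.4200 = -0.4575 ⇒ -0.46
Pr(exercise) under Q = N(d₂) = 0.3228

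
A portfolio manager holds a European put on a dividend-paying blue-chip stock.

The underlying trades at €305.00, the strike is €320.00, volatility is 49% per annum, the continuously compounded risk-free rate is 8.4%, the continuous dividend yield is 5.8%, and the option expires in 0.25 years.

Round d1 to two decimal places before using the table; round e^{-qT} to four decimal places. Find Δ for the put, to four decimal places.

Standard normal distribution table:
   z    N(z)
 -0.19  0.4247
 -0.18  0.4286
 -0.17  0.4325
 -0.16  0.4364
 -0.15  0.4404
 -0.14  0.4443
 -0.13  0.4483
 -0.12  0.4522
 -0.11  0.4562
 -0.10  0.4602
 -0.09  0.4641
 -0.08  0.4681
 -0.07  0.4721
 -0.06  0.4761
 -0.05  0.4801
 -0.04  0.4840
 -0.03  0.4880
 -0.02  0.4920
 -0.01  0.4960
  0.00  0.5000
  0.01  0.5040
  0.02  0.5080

T = 0.25;  σ√T = 0.2450
d₁ = [ln(305/320) + (0.084 − 0.058 + 0.49²/2)·0.25] / 0.2450 = [-0.0480 + 0.0365] / 0.2450 = -0.0469 which rounds to -0.05
N(d₁) = N(-0.05) = 0.4801
Δ_put = exp(−qT)·(N(d₁) − 1) = 0.9856·(0.4801 − 1) = -0.5124

-0.5124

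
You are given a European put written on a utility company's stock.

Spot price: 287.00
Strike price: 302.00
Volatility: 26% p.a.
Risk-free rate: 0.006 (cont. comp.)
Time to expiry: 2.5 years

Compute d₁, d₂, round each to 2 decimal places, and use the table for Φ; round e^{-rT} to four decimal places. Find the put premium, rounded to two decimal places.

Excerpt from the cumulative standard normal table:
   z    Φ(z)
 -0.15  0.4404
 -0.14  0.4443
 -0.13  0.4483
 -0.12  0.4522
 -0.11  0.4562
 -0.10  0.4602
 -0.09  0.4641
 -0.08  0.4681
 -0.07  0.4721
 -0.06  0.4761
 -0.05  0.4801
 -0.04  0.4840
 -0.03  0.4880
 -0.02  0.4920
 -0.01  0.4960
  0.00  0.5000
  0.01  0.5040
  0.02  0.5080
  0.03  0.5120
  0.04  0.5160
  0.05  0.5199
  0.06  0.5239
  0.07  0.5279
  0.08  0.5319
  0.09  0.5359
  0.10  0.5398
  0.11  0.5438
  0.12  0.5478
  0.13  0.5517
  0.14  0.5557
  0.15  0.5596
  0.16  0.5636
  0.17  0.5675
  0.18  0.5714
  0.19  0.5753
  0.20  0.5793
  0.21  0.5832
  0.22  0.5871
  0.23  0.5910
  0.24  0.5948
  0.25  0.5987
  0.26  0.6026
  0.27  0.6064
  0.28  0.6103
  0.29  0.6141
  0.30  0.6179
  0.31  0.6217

52.91

σ√T = 0.26·√2.5 = 0.4111
ln(S/K) + (r + σ²/2)T = ln(287/302) + (0.006 + 0.26²/2)·2.5 = -0.0509 + 0.0995 = 0.0486
d₁ = 0.0486 / 0.4111 = 0.1181 ≈ 0.12
d₂ = d₁ − σ√T = 0.1181 − 0.4111 = -0.2930 ≈ -0.29
exp(−rT) = exp(−0.006·2.5) = 0.9851
N(−d₂) = N(0.29) = 0.6141;  N(−d₁) = N(-0.12) = 0.4522
P = 302·0.9851·0.6141 − 287·0.4522 = 182.6949 − 129.7814 = 52.9135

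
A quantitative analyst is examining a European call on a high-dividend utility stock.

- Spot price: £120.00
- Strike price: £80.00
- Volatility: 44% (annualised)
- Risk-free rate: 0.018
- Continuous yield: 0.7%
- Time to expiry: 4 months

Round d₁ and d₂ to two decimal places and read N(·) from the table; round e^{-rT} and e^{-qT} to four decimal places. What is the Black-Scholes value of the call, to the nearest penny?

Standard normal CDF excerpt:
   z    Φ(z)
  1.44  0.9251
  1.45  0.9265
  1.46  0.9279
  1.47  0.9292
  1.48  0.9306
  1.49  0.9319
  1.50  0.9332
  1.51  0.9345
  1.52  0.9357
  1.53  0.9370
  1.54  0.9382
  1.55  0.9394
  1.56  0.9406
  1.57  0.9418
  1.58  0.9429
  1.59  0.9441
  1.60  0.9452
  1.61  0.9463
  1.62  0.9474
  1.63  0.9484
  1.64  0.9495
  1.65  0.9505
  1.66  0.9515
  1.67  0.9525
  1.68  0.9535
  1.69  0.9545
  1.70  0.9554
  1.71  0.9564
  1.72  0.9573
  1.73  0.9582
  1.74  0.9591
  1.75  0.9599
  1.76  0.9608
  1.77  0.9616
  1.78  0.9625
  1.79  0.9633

σ√T = 0.44·√0.3333 = 0.2540
d₁ = [ln(120/80) + (0.018 − 0.007 + 0.44²/2)·0.3333] / 0.2540 = [0.4055 + 0.0359] / 0.2540 = 1.7376 ≈ 1.74
d₂ = d₁ − σ√T = 1.7376 − 0.2540 = 1.4835 ≈ 1.48
exp(−qT) = exp(−0.007·0.3333) = 0.9977;  exp(−rT) = exp(−0.018·0.3333) = 0.9940
C = 120·0.9977·N(1.74) − 80·0.9940·N(1.48) = 120·0.9977·0.9591 − 80·0.9940·0.9306 = 114.8273 − 74.0013 = 40.8260

£40.83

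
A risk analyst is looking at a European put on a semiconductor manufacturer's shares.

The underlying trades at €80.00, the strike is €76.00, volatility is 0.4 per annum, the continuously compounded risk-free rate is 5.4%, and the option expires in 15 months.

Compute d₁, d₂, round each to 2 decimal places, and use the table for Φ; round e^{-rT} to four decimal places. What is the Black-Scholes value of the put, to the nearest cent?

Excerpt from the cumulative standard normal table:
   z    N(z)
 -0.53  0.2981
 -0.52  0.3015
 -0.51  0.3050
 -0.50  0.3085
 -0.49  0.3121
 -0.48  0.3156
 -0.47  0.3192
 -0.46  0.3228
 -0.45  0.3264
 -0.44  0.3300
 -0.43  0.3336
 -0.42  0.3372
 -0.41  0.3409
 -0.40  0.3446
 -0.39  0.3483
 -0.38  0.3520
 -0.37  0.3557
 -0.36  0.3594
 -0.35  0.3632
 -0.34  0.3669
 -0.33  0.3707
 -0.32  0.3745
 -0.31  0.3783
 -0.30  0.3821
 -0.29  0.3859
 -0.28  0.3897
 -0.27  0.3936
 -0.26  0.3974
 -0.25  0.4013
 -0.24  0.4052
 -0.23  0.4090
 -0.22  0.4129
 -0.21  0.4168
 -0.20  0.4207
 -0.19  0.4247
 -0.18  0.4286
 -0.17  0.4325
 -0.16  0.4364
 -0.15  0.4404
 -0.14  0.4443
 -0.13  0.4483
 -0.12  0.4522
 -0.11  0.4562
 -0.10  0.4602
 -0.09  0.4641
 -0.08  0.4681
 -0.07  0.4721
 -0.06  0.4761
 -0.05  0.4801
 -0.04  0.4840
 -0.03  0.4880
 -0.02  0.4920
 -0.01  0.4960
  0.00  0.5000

σ√T = 0.4 × 1.1180 = 0.4472
d₁ = [ln(80/76) + (0.054 + 0.4²/2)·1.25] / 0.4472 = [0.0513 + 0.1675] / 0.4472 = 0.4892 ≈ 0.49
d₂ = d₁ − σ√T = 0.4892 − 0.4472 = 0.0420 ≈ 0.04
e^(−rT) = e^(−0.054·1.25) = 0.9347
P = 76·0.9347·N(-0.04) − 80·N(-0.49) = 76·0.9347·0.4840 − 80·0.3121 = 34.3820 − 24.9680 = 9.4140

€9.41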